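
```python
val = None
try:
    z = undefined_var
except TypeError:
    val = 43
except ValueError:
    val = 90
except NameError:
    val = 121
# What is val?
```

Step-by-step execution trace:
1. `z = undefined_var` raises NameError.
2. `except TypeError` does not match NameError; skipped.
3. `except ValueError` does not match NameError; skipped.
4. `except NameError` matches → val = 121.
Result: 121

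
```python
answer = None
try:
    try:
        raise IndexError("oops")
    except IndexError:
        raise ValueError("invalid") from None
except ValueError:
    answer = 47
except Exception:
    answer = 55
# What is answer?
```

Step-by-step execution trace:
1. Inner try raises IndexError; inner `except IndexError` catches it.
2. `raise ValueError(...) from None` raises ValueError (from None suppresses __context__, but the active exception is still ValueError).
3. Outer `except ValueError` matches → answer = 47.
4. `except Exception` is not reached.
Result: 47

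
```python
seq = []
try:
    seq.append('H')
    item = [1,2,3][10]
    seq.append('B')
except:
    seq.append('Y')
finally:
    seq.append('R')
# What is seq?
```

Step-by-step execution trace:
1. try: `seq.append('H')` → seq = ['H'].
2. `item = [1,2,3][10]` raises IndexError; `seq.append('B')` is not reached.
3. bare `except` matches → `seq.append('Y')` → seq = ['H', 'Y'].
4. finally always runs: `seq.append('R')` → seq = ['H', 'Y', 'R'].
Result: ['H', 'Y', 'R']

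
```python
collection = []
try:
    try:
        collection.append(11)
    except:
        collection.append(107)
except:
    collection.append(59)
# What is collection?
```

Step-by-step execution trace:
1. Inner try: `collection.append(11)` → collection = [11]. No exception raised.
2. Inner `except` is skipped.
3. Inner try completes normally; outer `except` is skipped.
Result: [11]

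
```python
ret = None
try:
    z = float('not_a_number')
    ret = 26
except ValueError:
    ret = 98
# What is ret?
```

Step-by-step execution trace:
1. `z = float('not_a_number')` raises ValueError.
2. `ret = 26` is not reached.
3. `except ValueError` matches → ret = 98.
Result: 98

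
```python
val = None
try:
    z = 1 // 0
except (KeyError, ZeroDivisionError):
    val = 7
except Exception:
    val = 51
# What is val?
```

Step-by-step execution trace:
1. `z = 1 // 0` raises ZeroDivisionError.
2. `except (KeyError, ZeroDivisionError)` matches (ZeroDivisionError is in the tuple) → val = 7.
3. `except Exception` is not reached.
Result: 7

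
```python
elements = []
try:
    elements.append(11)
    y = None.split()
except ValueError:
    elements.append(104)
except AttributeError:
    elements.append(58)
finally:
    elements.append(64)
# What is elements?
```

Step-by-step execution trace:
1. try: `elements.append(11)` → elements = [11].
2. `y = None.split()` raises AttributeError.
3. `except ValueError` does not match AttributeError; skipped.
4. `except AttributeError` matches → `elements.append(58)` → elements = [11, 58].
5. finally always runs: `elements.append(64)` → elements = [11, 58, 64].
Result: [11, 58, 64]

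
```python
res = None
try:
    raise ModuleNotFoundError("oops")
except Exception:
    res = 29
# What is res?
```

Step-by-step execution trace:
1. `raise ModuleNotFoundError(...)` raises ModuleNotFoundError.
2. `except Exception` matches (ModuleNotFoundError is a subclass of Exception) → res = 29.
Result: 29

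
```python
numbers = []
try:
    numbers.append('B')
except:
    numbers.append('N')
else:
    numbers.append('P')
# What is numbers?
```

Step-by-step execution trace:
1. try: `numbers.append('B')` → numbers = ['B']. No exception raised.
2. `except` is skipped.
3. `else` runs (try completed without exception): `numbers.append('P')` → numbers = ['B', 'P'].
Result: ['B', 'P']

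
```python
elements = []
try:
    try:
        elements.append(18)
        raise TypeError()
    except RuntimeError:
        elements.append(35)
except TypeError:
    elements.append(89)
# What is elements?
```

Step-by-step execution trace:
1. Inner try: `elements.append(18)` → elements = [18].
2. `raise TypeError()` raises TypeError.
3. Inner `except RuntimeError` does not match TypeError; exception propagates to outer try.
4. Outer `except TypeError` matches → `elements.append(89)` → elements = [18, 89].
Result: [18, 89]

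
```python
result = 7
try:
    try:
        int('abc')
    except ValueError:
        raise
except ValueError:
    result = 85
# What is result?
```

Step-by-step execution trace:
1. Inner try: `int('abc')` raises ValueError.
2. Inner `except ValueError` matches; bare `raise` re-raises the same ValueError.
3. Outer `except ValueError` matches → result = 85.
Result: 85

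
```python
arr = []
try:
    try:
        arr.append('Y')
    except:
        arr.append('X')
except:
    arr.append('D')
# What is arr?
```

Step-by-step execution trace:
1. Inner try: `arr.append('Y')` → arr = ['Y']. No exception raised.
2. Inner `except` is skipped.
3. Inner try completes normally; outer `except` is skipped.
Result: ['Y']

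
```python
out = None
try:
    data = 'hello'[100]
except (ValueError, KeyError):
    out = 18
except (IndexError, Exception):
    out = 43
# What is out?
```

Step-by-step execution trace:
1. `data = 'hello'[100]` raises IndexError.
2. `except (ValueError, KeyError)` does not match IndexError; skipped.
3. `except (IndexError, Exception)` matches (IndexError is in the tuple) → out = 43.
Result: 43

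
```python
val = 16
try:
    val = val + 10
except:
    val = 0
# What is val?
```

Step-by-step execution trace:
1. val starts at 16.
2. try: `val = val + 10` → val = 26. No exception raised.
3. `except` is skipped.
Result: 26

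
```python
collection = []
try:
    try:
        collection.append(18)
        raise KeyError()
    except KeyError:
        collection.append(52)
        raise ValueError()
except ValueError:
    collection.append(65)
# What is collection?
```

Step-by-step execution trace:
1. Inner try: `collection.append(18)` → collection = [18].
2. `raise KeyError()` raises KeyError.
3. Inner `except KeyError` matches → `collection.append(52)` → collection = [18, 52].
4. `raise ValueError()` raises ValueError; propagates to outer try.
5. Outer `except ValueError` matches → `collection.append(65)` → collection = [18, 52, 65].
Result: [18, 52, 65]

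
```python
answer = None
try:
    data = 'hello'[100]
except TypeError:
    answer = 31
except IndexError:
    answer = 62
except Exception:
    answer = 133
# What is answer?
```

Step-by-step execution trace:
1. `data = 'hello'[100]` raises IndexError.
2. `except TypeError` does not match IndexError; skipped.
3. `except IndexError` matches → answer = 62.
4. Remaining except clauses are skipped.
Result: 62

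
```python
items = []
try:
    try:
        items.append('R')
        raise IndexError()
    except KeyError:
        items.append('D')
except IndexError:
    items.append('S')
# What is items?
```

Step-by-step execution trace:
1. Inner try: `items.append('R')` → items = ['R'].
2. `raise IndexError()` raises IndexError.
3. Inner `except KeyError` does not match IndexError; exception propagates to outer try.
4. Outer `except IndexError` matches → `items.append('S')` → items = ['R', 'S'].
Result: ['R', 'S']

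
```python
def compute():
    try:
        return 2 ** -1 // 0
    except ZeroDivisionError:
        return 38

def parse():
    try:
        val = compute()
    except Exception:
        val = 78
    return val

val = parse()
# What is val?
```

Step-by-step execution trace:
1. `parse()` calls `compute()`.
2. In compute: `2 ** -1 // 0` raises ZeroDivisionError; `except ZeroDivisionError` catches it → returns 38.
3. In parse: `val = compute()` → val = 38. No exception reaches parse.
4. `except Exception` is skipped; parse returns 38.
5. val = 38.
Result: 38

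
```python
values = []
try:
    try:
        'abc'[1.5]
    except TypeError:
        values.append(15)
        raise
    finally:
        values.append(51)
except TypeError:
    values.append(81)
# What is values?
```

Step-by-step execution trace:
1. Inner try: `'abc'[1.5]` raises TypeError.
2. Inner `except TypeError` matches → `values.append(15)` → values = [15].
3. bare `raise` re-raises TypeError.
4. Inner `finally` runs during unwinding: `values.append(51)` → values = [15, 51].
5. Outer `except TypeError` matches → `values.append(81)` → values = [15, 51, 81].
Result: [15, 51, 81]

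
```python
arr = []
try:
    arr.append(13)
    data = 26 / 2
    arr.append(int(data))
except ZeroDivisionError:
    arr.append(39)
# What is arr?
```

Step-by-step execution trace:
1. try: `arr.append(13)` → arr = [13].
2. `data = 26 / 2` → data = 13.0. No exception raised.
3. `arr.append(int(data))` → arr = [13, 13].
4. `except ZeroDivisionError` is skipped (no exception was raised).
Result: [13, 13]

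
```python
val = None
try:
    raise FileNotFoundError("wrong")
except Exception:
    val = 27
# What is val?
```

Step-by-step execution trace:
1. `raise FileNotFoundError(...)` raises FileNotFoundError.
2. `except Exception` matches (FileNotFoundError is a subclass of Exception) → val = 27.
Result: 27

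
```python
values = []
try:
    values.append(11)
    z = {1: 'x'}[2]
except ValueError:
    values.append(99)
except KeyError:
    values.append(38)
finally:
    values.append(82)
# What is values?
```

Step-by-step execution trace:
1. try: `values.append(11)` → values = [11].
2. `z = {1: 'x'}[2]` raises KeyError.
3. `except ValueError` does not match KeyError; skipped.
4. `except KeyError` matches → `values.append(38)` → values = [11, 38].
5. finally always runs: `values.append(82)` → values = [11, 38, 82].
Result: [11, 38, 82]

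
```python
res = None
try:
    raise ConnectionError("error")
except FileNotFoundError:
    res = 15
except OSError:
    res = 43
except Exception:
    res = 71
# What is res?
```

Step-by-step execution trace:
1. `raise ConnectionError(...)` raises ConnectionError.
2. `except FileNotFoundError` does not match (ConnectionError is not a subclass of FileNotFoundError); skipped.
3. `except OSError` matches (ConnectionError is a subclass of OSError) → res = 43.
4. `except Exception` is not reached.
Result: 43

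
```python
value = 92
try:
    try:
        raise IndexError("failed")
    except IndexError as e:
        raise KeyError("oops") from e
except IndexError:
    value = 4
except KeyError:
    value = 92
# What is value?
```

Step-by-step execution trace:
1. Inner try raises IndexError; inner `except IndexError as e` catches it.
2. `raise KeyError(...) from e` raises KeyError (IndexError is attached as __cause__, but only KeyError is active).
3. Outer `except IndexError` does not match KeyError; skipped.
4. Outer `except KeyError` matches → value = 92.
Result: 92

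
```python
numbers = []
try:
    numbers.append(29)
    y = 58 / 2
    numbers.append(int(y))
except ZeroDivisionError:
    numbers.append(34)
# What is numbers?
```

Step-by-step execution trace:
1. try: `numbers.append(29)` → numbers = [29].
2. `y = 58 / 2` → y = 29.0. No exception raised.
3. `numbers.append(int(y))` → numbers = [29, 29].
4. `except ZeroDivisionError` is skipped (no exception was raised).
Result: [29, 29]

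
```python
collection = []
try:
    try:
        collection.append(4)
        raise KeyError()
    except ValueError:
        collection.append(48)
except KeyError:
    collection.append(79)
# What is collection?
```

Step-by-step execution trace:
1. Inner try: `collection.append(4)` → collection = [4].
2. `raise KeyError()` raises KeyError.
3. Inner `except ValueError` does not match KeyError; exception propagates to outer try.
4. Outer `except KeyError` matches → `collection.append(79)` → collection = [4, 79].
Result: [4, 79]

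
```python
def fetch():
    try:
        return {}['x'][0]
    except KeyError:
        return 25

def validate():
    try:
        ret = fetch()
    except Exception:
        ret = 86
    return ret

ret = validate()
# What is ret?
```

Step-by-step execution trace:
1. `validate()` calls `fetch()`.
2. In fetch: `{}['x'][0]` raises KeyError; `except KeyError` catches it → returns 25.
3. In validate: `ret = fetch()` → ret = 25. No exception reaches validate.
4. `except Exception` is skipped; validate returns 25.
5. ret = 25.
Result: 25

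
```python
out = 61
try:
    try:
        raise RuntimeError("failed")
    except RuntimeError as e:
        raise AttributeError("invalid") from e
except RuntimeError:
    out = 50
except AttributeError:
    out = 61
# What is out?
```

Step-by-step execution trace:
1. Inner try raises RuntimeError; inner `except RuntimeError as e` catches it.
2. `raise AttributeError(...) from e` raises AttributeError (RuntimeError is attached as __cause__, but only AttributeError is active).
3. Outer `except RuntimeError` does not match AttributeError; skipped.
4. Outer `except AttributeError` matches → out = 61.
Result: 61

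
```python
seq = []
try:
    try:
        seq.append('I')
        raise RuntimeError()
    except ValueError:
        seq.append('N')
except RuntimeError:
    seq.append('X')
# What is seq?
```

Step-by-step execution trace:
1. Inner try: `seq.append('I')` → seq = ['I'].
2. `raise RuntimeError()` raises RuntimeError.
3. Inner `except ValueError` does not match RuntimeError; exception propagates to outer try.
4. Outer `except RuntimeError` matches → `seq.append('X')` → seq = ['I', 'X'].
Result: ['I', 'X']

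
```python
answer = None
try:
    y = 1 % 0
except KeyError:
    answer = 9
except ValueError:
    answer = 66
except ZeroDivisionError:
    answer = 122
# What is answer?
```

Step-by-step execution trace:
1. `y = 1 % 0` raises ZeroDivisionError.
2. `except KeyError` does not match ZeroDivisionError; skipped.
3. `except ValueError` does not match ZeroDivisionError; skipped.
4. `except ZeroDivisionError` matches → answer = 122.
Result: 122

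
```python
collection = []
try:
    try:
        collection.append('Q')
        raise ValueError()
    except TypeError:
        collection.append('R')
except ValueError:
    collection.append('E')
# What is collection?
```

Step-by-step execution trace:
1. Inner try: `collection.append('Q')` → collection = ['Q'].
2. `raise ValueError()` raises ValueError.
3. Inner `except TypeError` does not match ValueError; exception propagates to outer try.
4. Outer `except ValueError` matches → `collection.append('E')` → collection = ['Q', 'E'].
Result: ['Q', 'E']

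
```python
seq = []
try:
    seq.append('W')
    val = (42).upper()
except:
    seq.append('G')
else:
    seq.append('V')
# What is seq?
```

Step-by-step execution trace:
1. try: `seq.append('W')` → seq = ['W'].
2. `val = (42).upper()` raises AttributeError.
3. bare `except` matches → `seq.append('G')` → seq = ['W', 'G'].
4. `else` is skipped (an exception was raised).
Result: ['W', 'G']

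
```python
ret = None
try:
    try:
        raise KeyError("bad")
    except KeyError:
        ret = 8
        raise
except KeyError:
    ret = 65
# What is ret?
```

Step-by-step execution trace:
1. Inner try: `raise KeyError("bad")` raises KeyError.
2. Inner `except KeyError` matches → ret = 8.
3. bare `raise` re-raises the same KeyError.
4. Outer `except KeyError` matches → ret = 65.
Result: 65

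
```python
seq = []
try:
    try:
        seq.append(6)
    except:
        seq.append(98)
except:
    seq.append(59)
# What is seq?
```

Step-by-step execution trace:
1. Inner try: `seq.append(6)` → seq = [6]. No exception raised.
2. Inner `except` is skipped.
3. Inner try completes normally; outer `except` is skipped.
Result: [6]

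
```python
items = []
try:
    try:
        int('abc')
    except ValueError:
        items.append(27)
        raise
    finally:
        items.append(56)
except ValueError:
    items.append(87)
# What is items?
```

Step-by-step execution trace:
1. Inner try: `int('abc')` raises ValueError.
2. Inner `except ValueError` matches → `items.append(27)` → items = [27].
3. bare `raise` re-raises ValueError.
4. Inner `finally` runs during unwinding: `items.append(56)` → items = [27, 56].
5. Outer `except ValueError` matches → `items.append(87)` → items = [27, 56, 87].
Result: [27, 56, 87]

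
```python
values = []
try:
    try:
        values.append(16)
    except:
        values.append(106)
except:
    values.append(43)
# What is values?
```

Step-by-step execution trace:
1. Inner try: `values.append(16)` → values = [16]. No exception raised.
2. Inner `except` is skipped.
3. Inner try completes normally; outer `except` is skipped.
Result: [16]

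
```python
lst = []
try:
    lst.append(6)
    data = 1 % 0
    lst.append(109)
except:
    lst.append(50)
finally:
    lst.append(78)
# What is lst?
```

Step-by-step execution trace:
1. try: `lst.append(6)` → lst = [6].
2. `data = 1 % 0` raises ZeroDivisionError; `lst.append(109)` is not reached.
3. bare `except` matches → `lst.append(50)` → lst = [6, 50].
4. finally always runs: `lst.append(78)` → lst = [6, 50, 78].
Result: [6, 50, 78]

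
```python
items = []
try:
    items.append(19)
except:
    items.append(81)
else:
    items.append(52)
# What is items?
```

Step-by-step execution trace:
1. try: `items.append(19)` → items = [19]. No exception raised.
2. `except` is skipped.
3. `else` runs (try completed without exception): `items.append(52)` → items = [19, 52].
Result: [19, 52]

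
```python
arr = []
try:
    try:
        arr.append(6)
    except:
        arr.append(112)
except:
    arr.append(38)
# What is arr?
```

Step-by-step execution trace:
1. Inner try: `arr.append(6)` → arr = [6]. No exception raised.
2. Inner `except` is skipped.
3. Inner try completes normally; outer `except` is skipped.
Result: [6]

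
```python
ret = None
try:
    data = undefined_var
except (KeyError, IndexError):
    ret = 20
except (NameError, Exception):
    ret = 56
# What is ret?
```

Step-by-step execution trace:
1. `data = undefined_var` raises NameError.
2. `except (KeyError, IndexError)` does not match NameError; skipped.
3. `except (NameError, Exception)` matches (NameError is in the tuple) → ret = 56.
Result: 56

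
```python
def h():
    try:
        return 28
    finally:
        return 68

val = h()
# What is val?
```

Step-by-step execution trace:
1. `h()` enters try: `return 28` sets pending return value 28.
2. Before returning, `finally: return 68` runs and overrides the pending return.
3. h() returns 68 → val = 68.
Result: 68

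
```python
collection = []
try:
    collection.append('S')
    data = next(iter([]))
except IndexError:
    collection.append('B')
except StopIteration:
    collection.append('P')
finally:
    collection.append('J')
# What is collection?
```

Step-by-step execution trace:
1. try: `collection.append('S')` → collection = ['S'].
2. `data = next(iter([]))` raises StopIteration.
3. `except IndexError` does not match StopIteration; skipped.
4. `except StopIteration` matches → `collection.append('P')` → collection = ['S', 'P'].
5. finally always runs: `collection.append('J')` → collection = ['S', 'P', 'J'].
Result: ['S', 'P', 'J']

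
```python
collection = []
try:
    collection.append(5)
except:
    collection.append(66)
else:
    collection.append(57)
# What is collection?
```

Step-by-step execution trace:
1. try: `collection.append(5)` → collection = [5]. No exception raised.
2. `except` is skipped.
3. `else` runs (try completed without exception): `collection.append(57)` → collection = [5, 57].
Result: [5, 57]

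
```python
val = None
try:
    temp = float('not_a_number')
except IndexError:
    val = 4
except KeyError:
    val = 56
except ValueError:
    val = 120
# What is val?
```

Step-by-step execution trace:
1. `temp = float('not_a_number')` raises ValueError.
2. `except IndexError` does not match ValueError; skipped.
3. `except KeyError` does not match ValueError; skipped.
4. `except ValueError` matches → val = 120.
Result: 120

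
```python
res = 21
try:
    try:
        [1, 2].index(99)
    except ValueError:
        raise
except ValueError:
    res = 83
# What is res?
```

Step-by-step execution trace:
1. Inner try: `[1, 2].index(99)` raises ValueError.
2. Inner `except ValueError` matches; bare `raise` re-raises the same ValueError.
3. Outer `except ValueError` matches → res = 83.
Result: 83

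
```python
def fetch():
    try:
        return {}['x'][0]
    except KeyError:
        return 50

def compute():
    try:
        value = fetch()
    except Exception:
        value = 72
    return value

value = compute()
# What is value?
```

Step-by-step execution trace:
1. `compute()` calls `fetch()`.
2. In fetch: `{}['x'][0]` raises KeyError; `except KeyError` catches it → returns 50.
3. In compute: `value = fetch()` → value = 50. No exception reaches compute.
4. `except Exception` is skipped; compute returns 50.
5. value = 50.
Result: 50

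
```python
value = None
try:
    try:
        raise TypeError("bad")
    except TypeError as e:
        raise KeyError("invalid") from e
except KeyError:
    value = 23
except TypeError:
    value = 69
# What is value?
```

Step-by-step execution trace:
1. Inner try raises TypeError; inner `except TypeError as e` catches it.
2. `raise KeyError(...) from e` raises KeyError (TypeError is attached as __cause__, but only KeyError is active).
3. Outer `except KeyError` matches → value = 23.
4. `except TypeError` is not reached.
Result: 23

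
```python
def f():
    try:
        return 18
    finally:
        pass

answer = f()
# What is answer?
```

Step-by-step execution trace:
1. `f()` enters try: `return 18` sets pending return value 18.
2. Before returning, `finally: pass` runs (no effect).
3. f() returns 18 → answer = 18.
Result: 18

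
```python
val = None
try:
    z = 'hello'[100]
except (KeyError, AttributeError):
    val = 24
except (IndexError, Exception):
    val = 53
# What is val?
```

Step-by-step execution trace:
1. `z = 'hello'[100]` raises IndexError.
2. `except (KeyError, AttributeError)` does not match IndexError; skipped.
3. `except (IndexError, Exception)` matches (IndexError is in the tuple) → val = 53.
Result: 53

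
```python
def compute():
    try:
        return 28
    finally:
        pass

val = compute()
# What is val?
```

Step-by-step execution trace:
1. `compute()` enters try: `return 28` sets pending return value 28.
2. Before returning, `finally: pass` runs (no effect).
3. compute() returns 28 → val = 28.
Result: 28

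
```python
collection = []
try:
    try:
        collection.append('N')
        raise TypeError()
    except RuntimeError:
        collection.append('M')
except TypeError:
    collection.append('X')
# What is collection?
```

Step-by-step execution trace:
1. Inner try: `collection.append('N')` → collection = ['N'].
2. `raise TypeError()` raises TypeError.
3. Inner `except RuntimeError` does not match TypeError; exception propagates to outer try.
4. Outer `except TypeError` matches → `collection.append('X')` → collection = ['N', 'X'].
Result: ['N', 'X']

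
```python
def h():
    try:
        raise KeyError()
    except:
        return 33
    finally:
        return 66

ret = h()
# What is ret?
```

Step-by-step execution trace:
1. `h()` enters try: `raise KeyError()` raises KeyError.
2. bare `except` matches → `return 33` sets pending return value 33.
3. Before returning, `finally: return 66` runs and overrides the pending return.
4. h() returns 66 → ret = 66.
Result: 66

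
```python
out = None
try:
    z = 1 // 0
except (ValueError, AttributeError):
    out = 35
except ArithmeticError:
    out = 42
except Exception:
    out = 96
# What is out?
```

Step-by-step execution trace:
1. `z = 1 // 0` raises ZeroDivisionError.
2. `except (ValueError, AttributeError)` does not match ZeroDivisionError; skipped.
3. `except ArithmeticError` matches (ZeroDivisionError is a subclass of ArithmeticError) → out = 42.
4. `except Exception` is not reached.
Result: 42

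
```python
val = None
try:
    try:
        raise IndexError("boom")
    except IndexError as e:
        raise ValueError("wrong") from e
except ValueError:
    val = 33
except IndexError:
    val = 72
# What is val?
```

Step-by-step execution trace:
1. Inner try raises IndexError; inner `except IndexError as e` catches it.
2. `raise ValueError(...) from e` raises ValueError (IndexError is attached as __cause__, but only ValueError is active).
3. Outer `except ValueError` matches → val = 33.
4. `except IndexError` is not reached.
Result: 33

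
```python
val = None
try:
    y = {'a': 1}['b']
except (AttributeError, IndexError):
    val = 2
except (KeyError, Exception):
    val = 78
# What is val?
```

Step-by-step execution trace:
1. `y = {'a': 1}['b']` raises KeyError.
2. `except (AttributeError, IndexError)` does not match KeyError; skipped.
3. `except (KeyError, Exception)` matches (KeyError is in the tuple) → val = 78.
Result: 78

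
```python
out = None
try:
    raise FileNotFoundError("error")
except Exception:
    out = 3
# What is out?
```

Step-by-step execution trace:
1. `raise FileNotFoundError(...)` raises FileNotFoundError.
2. `except Exception` matches (FileNotFoundError is a subclass of Exception) → out = 3.
Result: 3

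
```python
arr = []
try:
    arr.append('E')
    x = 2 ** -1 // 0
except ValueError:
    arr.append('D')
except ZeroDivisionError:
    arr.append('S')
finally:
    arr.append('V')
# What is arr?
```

Step-by-step execution trace:
1. try: `arr.append('E')` → arr = ['E'].
2. `x = 2 ** -1 // 0` raises ZeroDivisionError.
3. `except ValueError` does not match ZeroDivisionError; skipped.
4. `except ZeroDivisionError` matches → `arr.append('S')` → arr = ['E', 'S'].
5. finally always runs: `arr.append('V')` → arr = ['E', 'S', 'V'].
Result: ['E', 'S', 'V']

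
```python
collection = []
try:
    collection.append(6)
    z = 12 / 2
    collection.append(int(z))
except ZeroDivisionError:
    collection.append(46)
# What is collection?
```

Step-by-step execution trace:
1. try: `collection.append(6)` → collection = [6].
2. `z = 12 / 2` → z = 6.0. No exception raised.
3. `collection.append(int(z))` → collection = [6, 6].
4. `except ZeroDivisionError` is skipped (no exception was raised).
Result: [6, 6]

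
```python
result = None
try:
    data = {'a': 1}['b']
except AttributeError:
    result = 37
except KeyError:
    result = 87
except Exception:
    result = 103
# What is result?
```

Step-by-step execution trace:
1. `data = {'a': 1}['b']` raises KeyError.
2. `except AttributeError` does not match KeyError; skipped.
3. `except KeyError` matches → result = 87.
4. Remaining except clauses are skipped.
Result: 87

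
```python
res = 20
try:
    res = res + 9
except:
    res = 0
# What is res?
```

Step-by-step execution trace:
1. res starts at 20.
2. try: `res = res + 9` → res = 29. No exception raised.
3. `except` is skipped.
Result: 29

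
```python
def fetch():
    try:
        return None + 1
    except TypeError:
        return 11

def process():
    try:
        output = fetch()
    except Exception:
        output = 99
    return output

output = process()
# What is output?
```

Step-by-step execution trace:
1. `process()` calls `fetch()`.
2. In fetch: `None + 1` raises TypeError; `except TypeError` catches it → returns 11.
3. In process: `output = fetch()` → output = 11. No exception reaches process.
4. `except Exception` is skipped; process returns 11.
5. output = 11.
Result: 11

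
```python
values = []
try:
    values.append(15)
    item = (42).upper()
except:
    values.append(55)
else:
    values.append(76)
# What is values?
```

Step-by-step execution trace:
1. try: `values.append(15)` → values = [15].
2. `item = (42).upper()` raises AttributeError.
3. bare `except` matches → `values.append(55)` → values = [15, 55].
4. `else` is skipped (an exception was raised).
Result: [15, 55]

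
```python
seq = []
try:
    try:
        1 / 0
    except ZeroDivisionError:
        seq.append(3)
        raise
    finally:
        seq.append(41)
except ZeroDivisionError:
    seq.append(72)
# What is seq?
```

Step-by-step execution trace:
1. Inner try: `1 / 0` raises ZeroDivisionError.
2. Inner `except ZeroDivisionError` matches → `seq.append(3)` → seq = [3].
3. bare `raise` re-raises ZeroDivisionError.
4. Inner `finally` runs during unwinding: `seq.append(41)` → seq = [3, 41].
5. Outer `except ZeroDivisionError` matches → `seq.append(72)` → seq = [3, 41, 72].
Result: [3, 41, 72]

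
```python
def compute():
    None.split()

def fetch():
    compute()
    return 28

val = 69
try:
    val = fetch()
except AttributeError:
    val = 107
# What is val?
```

Step-by-step execution trace:
1. val starts at 69.
2. try: `fetch()` calls `compute()`.
3. `compute()` evaluates `None.split()`, which raises AttributeError; it propagates through fetch (uncaught).
4. `return 28` in fetch is not reached; the assignment to val does not complete.
5. `except AttributeError` matches → val = 107.
Result: 107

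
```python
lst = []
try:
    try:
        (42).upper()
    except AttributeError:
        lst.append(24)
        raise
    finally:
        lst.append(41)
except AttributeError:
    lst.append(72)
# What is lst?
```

Step-by-step execution trace:
1. Inner try: `(42).upper()` raises AttributeError.
2. Inner `except AttributeError` matches → `lst.append(24)` → lst = [24].
3. bare `raise` re-raises AttributeError.
4. Inner `finally` runs during unwinding: `lst.append(41)` → lst = [24, 41].
5. Outer `except AttributeError` matches → `lst.append(72)` → lst = [24, 41, 72].
Result: [24, 41, 72]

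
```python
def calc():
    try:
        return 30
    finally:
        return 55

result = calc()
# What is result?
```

Step-by-step execution trace:
1. `calc()` enters try: `return 30` sets pending return value 30.
2. Before returning, `finally: return 55` runs and overrides the pending return.
3. calc() returns 55 → result = 55.
Result: 55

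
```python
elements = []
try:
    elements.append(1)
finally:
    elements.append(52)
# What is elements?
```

Step-by-step execution trace:
1. try: `elements.append(1)` → elements = [1].
2. The try body completes without raising.
3. finally always runs: `elements.append(52)` → elements = [1, 52].
Result: [1, 52]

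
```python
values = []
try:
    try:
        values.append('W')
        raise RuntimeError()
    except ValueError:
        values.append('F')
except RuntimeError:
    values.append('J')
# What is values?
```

Step-by-step execution trace:
1. Inner try: `values.append('W')` → values = ['W'].
2. `raise RuntimeError()` raises RuntimeError.
3. Inner `except ValueError` does not match RuntimeError; exception propagates to outer try.
4. Outer `except RuntimeError` matches → `values.append('J')` → values = ['W', 'J'].
Result: ['W', 'J']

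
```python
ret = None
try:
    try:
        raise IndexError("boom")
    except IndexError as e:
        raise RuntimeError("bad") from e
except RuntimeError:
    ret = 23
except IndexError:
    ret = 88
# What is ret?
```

Step-by-step execution trace:
1. Inner try raises IndexError; inner `except IndexError as e` catches it.
2. `raise RuntimeError(...) from e` raises RuntimeError (IndexError is attached as __cause__, but only RuntimeError is active).
3. Outer `except RuntimeError` matches → ret = 23.
4. `except IndexError` is not reached.
Result: 23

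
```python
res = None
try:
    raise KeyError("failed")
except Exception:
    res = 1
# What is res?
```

Step-by-step execution trace:
1. `raise KeyError(...)` raises KeyError.
2. `except Exception` matches (KeyError is a subclass of Exception) → res = 1.
Result: 1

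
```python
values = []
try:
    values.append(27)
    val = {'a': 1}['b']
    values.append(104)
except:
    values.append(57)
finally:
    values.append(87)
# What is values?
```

Step-by-step execution trace:
1. try: `values.append(27)` → values = [27].
2. `val = {'a': 1}['b']` raises KeyError; `values.append(104)` is not reached.
3. bare `except` matches → `values.append(57)` → values = [27, 57].
4. finally always runs: `values.append(87)` → values = [27, 57, 87].
Result: [27, 57, 87]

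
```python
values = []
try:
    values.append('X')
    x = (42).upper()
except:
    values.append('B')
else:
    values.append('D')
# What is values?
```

Step-by-step execution trace:
1. try: `values.append('X')` → values = ['X'].
2. `x = (42).upper()` raises AttributeError.
3. bare `except` matches → `values.append('B')` → values = ['X', 'B'].
4. `else` is skipped (an exception was raised).
Result: ['X', 'B']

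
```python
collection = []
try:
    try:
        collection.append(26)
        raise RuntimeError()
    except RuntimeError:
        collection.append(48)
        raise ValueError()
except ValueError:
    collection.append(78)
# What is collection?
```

Step-by-step execution trace:
1. Inner try: `collection.append(26)` → collection = [26].
2. `raise RuntimeError()` raises RuntimeError.
3. Inner `except RuntimeError` matches → `collection.append(48)` → collection = [26, 48].
4. `raise ValueError()` raises ValueError; propagates to outer try.
5. Outer `except ValueError` matches → `collection.append(78)` → collection = [26, 48, 78].
Result: [26, 48, 78]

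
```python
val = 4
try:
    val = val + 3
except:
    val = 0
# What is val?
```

Step-by-step execution trace:
1. val starts at 4.
2. try: `val = val + 3` → val = 7. No exception raised.
3. `except` is skipped.
Result: 7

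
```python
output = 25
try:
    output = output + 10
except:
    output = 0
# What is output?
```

Step-by-step execution trace:
1. output starts at 25.
2. try: `output = output + 10` → output = 35. No exception raised.
3. `except` is skipped.
Result: 35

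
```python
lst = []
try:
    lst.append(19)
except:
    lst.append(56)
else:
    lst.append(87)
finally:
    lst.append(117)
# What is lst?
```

Step-by-step execution trace:
1. try: `lst.append(19)` → lst = [19]. No exception raised.
2. `except` is skipped.
3. `else` runs: `lst.append(87)` → lst = [19, 87].
4. `finally` always runs: `lst.append(117)` → lst = [19, 87, 117].
Result: [19, 87, 117]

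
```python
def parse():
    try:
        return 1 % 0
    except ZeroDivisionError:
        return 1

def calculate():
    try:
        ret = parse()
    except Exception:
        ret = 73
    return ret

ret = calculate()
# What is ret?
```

Step-by-step execution trace:
1. `calculate()` calls `parse()`.
2. In parse: `1 % 0` raises ZeroDivisionError; `except ZeroDivisionError` catches it → returns 1.
3. In calculate: `ret = parse()` → ret = 1. No exception reaches calculate.
4. `except Exception` is skipped; calculate returns 1.
5. ret = 1.
Result: 1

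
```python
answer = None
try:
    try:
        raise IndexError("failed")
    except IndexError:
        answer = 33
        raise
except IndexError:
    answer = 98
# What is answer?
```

Step-by-step execution trace:
1. Inner try: `raise IndexError("failed")` raises IndexError.
2. Inner `except IndexError` matches → answer = 33.
3. bare `raise` re-raises the same IndexError.
4. Outer `except IndexError` matches → answer = 98.
Result: 98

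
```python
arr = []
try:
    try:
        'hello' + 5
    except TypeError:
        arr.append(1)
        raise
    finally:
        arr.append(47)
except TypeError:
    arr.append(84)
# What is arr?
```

Step-by-step execution trace:
1. Inner try: `'hello' + 5` raises TypeError.
2. Inner `except TypeError` matches → `arr.append(1)` → arr = [1].
3. bare `raise` re-raises TypeError.
4. Inner `finally` runs during unwinding: `arr.append(47)` → arr = [1, 47].
5. Outer `except TypeError` matches → `arr.append(84)` → arr = [1, 47, 84].
Result: [1, 47, 84]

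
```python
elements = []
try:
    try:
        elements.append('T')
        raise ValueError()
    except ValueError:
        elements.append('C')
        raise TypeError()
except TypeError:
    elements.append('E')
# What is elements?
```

Step-by-step execution trace:
1. Inner try: `elements.append('T')` → elements = ['T'].
2. `raise ValueError()` raises ValueError.
3. Inner `except ValueError` matches → `elements.append('C')` → elements = ['T', 'C'].
4. `raise TypeError()` raises TypeError; propagates to outer try.
5. Outer `except TypeError` matches → `elements.append('E')` → elements = ['T', 'C', 'E'].
Result: ['T', 'C', 'E']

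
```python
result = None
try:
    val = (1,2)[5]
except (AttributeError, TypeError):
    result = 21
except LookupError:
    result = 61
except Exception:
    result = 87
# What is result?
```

Step-by-step execution trace:
1. `val = (1,2)[5]` raises IndexError.
2. `except (AttributeError, TypeError)` does not match IndexError; skipped.
3. `except LookupError` matches (IndexError is a subclass of LookupError) → result = 61.
4. `except Exception` is not reached.
Result: 61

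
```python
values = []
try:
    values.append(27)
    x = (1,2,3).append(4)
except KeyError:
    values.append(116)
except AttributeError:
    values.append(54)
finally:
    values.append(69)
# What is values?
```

Step-by-step execution trace:
1. try: `values.append(27)` → values = [27].
2. `x = (1,2,3).append(4)` raises AttributeError.
3. `except KeyError` does not match AttributeError; skipped.
4. `except AttributeError` matches → `values.append(54)` → values = [27, 54].
5. finally always runs: `values.append(69)` → values = [27, 54, 69].
Result: [27, 54, 69]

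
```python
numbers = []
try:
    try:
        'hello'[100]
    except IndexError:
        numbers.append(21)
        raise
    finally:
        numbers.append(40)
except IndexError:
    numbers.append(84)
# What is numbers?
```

Step-by-step execution trace:
1. Inner try: `'hello'[100]` raises IndexError.
2. Inner `except IndexError` matches → `numbers.append(21)` → numbers = [21].
3. bare `raise` re-raises IndexError.
4. Inner `finally` runs during unwinding: `numbers.append(40)` → numbers = [21, 40].
5. Outer `except IndexError` matches → `numbers.append(84)` → numbers = [21, 40, 84].
Result: [21, 40, 84]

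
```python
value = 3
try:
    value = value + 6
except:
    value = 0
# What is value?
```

Step-by-step execution trace:
1. value starts at 3.
2. try: `value = value + 6` → value = 9. No exception raised.
3. `except` is skipped.
Result: 9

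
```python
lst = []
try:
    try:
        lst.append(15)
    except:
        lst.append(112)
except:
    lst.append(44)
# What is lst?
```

Step-by-step execution trace:
1. Inner try: `lst.append(15)` → lst = [15]. No exception raised.
2. Inner `except` is skipped.
3. Inner try completes normally; outer `except` is skipped.
Result: [15]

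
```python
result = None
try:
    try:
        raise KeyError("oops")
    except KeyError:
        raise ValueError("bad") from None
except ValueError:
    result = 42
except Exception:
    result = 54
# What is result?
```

Step-by-step execution trace:
1. Inner try raises KeyError; inner `except KeyError` catches it.
2. `raise ValueError(...) from None` raises ValueError (from None suppresses __context__, but the active exception is still ValueError).
3. Outer `except ValueError` matches → result = 42.
4. `except Exception` is not reached.
Result: 42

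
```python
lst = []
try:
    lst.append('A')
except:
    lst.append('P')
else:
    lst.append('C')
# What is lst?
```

Step-by-step execution trace:
1. try: `lst.append('A')` → lst = ['A']. No exception raised.
2. `except` is skipped.
3. `else` runs (try completed without exception): `lst.append('C')` → lst = ['A', 'C'].
Result: ['A', 'C']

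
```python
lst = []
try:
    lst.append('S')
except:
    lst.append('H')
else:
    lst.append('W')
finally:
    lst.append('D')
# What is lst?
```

Step-by-step execution trace:
1. try: `lst.append('S')` → lst = ['S']. No exception raised.
2. `except` is skipped.
3. `else` runs: `lst.append('W')` → lst = ['S', 'W'].
4. `finally` always runs: `lst.append('D')` → lst = ['S', 'W', 'D'].
Result: ['S', 'W', 'D']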